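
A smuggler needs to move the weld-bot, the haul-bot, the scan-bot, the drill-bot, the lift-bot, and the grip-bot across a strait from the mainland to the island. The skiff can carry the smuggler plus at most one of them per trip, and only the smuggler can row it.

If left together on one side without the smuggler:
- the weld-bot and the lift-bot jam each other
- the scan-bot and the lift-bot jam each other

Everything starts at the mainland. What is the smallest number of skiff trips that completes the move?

13

Counting alone: the smuggler can take at most 1 across per trip to the island, so moving all 6 needs at least 6 loaded trips out, with a return between consecutive ones — at least 11 crossings.
The safety rule pushes this higher. Following every safe sequence of crossings, the most of the 6 that can be at the island as the skiff arrives there on crossing 11 is 5 — never all 6.
So no plan with fewer than 13 crossings exists, and this one achieves 13:
1. Smuggler goes to the island with the lift-bot.
2. Smuggler goes back to the mainland alone.
3. Smuggler goes to the island with the weld-bot.
4. Smuggler goes back to the mainland with the lift-bot.
5. Smuggler goes to the island with the scan-bot.
6. Smuggler goes back to the mainland alone.
7. Smuggler goes to the island with the haul-bot.
8. Smuggler goes back to the mainland alone.
9. Smuggler goes to the island with the drill-bot.
10. Smuggler goes back to the mainland alone.
11. Smuggler goes to the island with the grip-bot.
12. Smuggler goes back to the mainland alone.
13. Smuggler goes to the island with the lift-bot.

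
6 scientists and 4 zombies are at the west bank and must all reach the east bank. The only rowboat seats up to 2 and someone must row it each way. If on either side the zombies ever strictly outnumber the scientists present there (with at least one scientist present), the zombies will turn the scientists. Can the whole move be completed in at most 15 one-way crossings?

No

Counting alone: each trip to the east bank takes at most 2 across and each return brings at least 1 back, so after t trips out (and t−1 returns) at most 2t − (t−1) of the 10 are across; that first reaches 10 at t = 9, so at least 17 crossings are needed.
Since 15 < 17, 15 crossings cannot be enough. (The shortest complete plan in fact takes 17:)
1. 2 zombies → the east bank.  (the west bank: 6S 2Z; the east bank: 0S 2Z)
2. 1 zombie ← the west bank.  (the west bank: 6S 3Z; the east bank: 0S 1Z)
3. 2 zombies → the east bank.  (the west bank: 6S 1Z; the east bank: 0S 3Z)
4. 1 zombie ← the west bank.  (the west bank: 6S 2Z; the east bank: 0S 2Z)
5. 2 scientists → the east bank.  (the west bank: 4S 2Z; the east bank: 2S 2Z)
6. 1 zombie ← the west bank.  (the west bank: 4S 3Z; the east bank: 2S 1Z)
7. 1 scientist and 1 zombie → the east bank.  (the west bank: 3S 2Z; the east bank: 3S 2Z)
8. 1 zombie ← the west bank.  (the west bank: 3S 3Z; the east bank: 3S 1Z)
9. 2 zombies → the east bank.  (the west bank: 3S 1Z; the east bank: 3S 3Z)
10. 1 zombie ← the west bank.  (the west bank: 3S 2Z; the east bank: 3S 2Z)
11. 1 scientist and 1 zombie → the east bank.  (the west bank: 2S 1Z; the east bank: 4S 3Z)
12. 1 zombie ← the west bank.  (the west bank: 2S 2Z; the east bank: 4S 2Z)
13. 2 zombies → the east bank.  (the west bank: 2S 0Z; the east bank: 4S 4Z)
14. 1 zombie ← the west bank.  (the west bank: 2S 1Z; the east bank: 4S 3Z)
15. 1 scientist and 1 zombie → the east bank.  (the west bank: 1S 0Z; the east bank: 5S 4Z)
16. 1 zombie ← the west bank.  (the west bank: 1S 1Z; the east bank: 5S 3Z)
17. 1 scientist and 1 zombie → the east bank.  (the west bank: 0S 0Z; the east bank: 6S 4Z)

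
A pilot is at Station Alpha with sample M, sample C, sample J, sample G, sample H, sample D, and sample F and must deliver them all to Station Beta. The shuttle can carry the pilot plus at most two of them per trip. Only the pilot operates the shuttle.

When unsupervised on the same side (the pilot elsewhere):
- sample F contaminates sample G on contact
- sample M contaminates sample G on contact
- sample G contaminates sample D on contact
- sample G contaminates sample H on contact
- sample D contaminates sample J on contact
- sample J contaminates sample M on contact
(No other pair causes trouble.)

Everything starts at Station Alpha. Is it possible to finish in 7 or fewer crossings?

No

Counting alone: the pilot can take at most 2 across per trip to Station Beta, so moving all 7 needs at least 4 loaded trips out, with a return between consecutive ones — at least 7 crossings.
The safety rule pushes this higher. Following every safe sequence of crossings, the most of the 7 that can be at Station Beta as the shuttle arrives there on crossing 7 is 6 — never all 7.
So the move cannot be finished within 7 crossings. (The shortest complete plan takes 9:)
1. Pilot goes to Station Beta with sample G and sample J.
2. Pilot goes back to Station Alpha alone.
3. Pilot goes to Station Beta with sample C.
4. Pilot goes back to Station Alpha alone.
5. Pilot goes to Station Beta with sample H and sample M.
6. Pilot goes back to Station Alpha with sample G and sample J.
7. Pilot goes to Station Beta with sample D and sample F.
8. Pilot goes back to Station Alpha alone.
9. Pilot goes to Station Beta with sample G and sample J.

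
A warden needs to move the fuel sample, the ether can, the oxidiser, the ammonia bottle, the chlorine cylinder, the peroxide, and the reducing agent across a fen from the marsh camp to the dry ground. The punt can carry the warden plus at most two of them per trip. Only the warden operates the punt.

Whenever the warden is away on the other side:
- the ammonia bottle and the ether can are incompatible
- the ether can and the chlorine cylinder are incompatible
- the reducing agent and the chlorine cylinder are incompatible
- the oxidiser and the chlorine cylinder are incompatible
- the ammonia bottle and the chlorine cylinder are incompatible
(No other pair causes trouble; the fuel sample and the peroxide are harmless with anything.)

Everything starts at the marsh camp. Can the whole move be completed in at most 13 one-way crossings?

Yes

Yes — this plan uses 11 crossings (≤ 13):
1. Warden goes to the dry ground with the chlorine cylinder and the ether can.  [the marsh camp: the ammonia bottle, the fuel sample, the oxidiser, the peroxide, the reducing agent | the dry ground: the chlorine cylinder, the ether can]
2. Warden goes back to the marsh camp with the ether can.  [the marsh camp: the ammonia bottle, the ether can, the fuel sample, the oxidiser, the peroxide, the reducing agent | the dry ground: the chlorine cylinder]
3. Warden goes to the dry ground with the ether can and the fuel sample.  [the marsh camp: the ammonia bottle, the oxidiser, the peroxide, the reducing agent | the dry ground: the chlorine cylinder, the ether can, the fuel sample]
4. Warden goes back to the marsh camp with the ether can.  [the marsh camp: the ammonia bottle, the ether can, the oxidiser, the peroxide, the reducing agent | the dry ground: the chlorine cylinder, the fuel sample]
5. Warden goes to the dry ground with the ether can and the oxidiser.  [the marsh camp: the ammonia bottle, the peroxide, the reducing agent | the dry ground: the chlorine cylinder, the ether can, the fuel sample, the oxidiser]
6. Warden goes back to the marsh camp with the chlorine cylinder.  [the marsh camp: the ammonia bottle, the chlorine cylinder, the peroxide, the reducing agent | the dry ground: the ether can, the fuel sample, the oxidiser]
7. Warden goes to the dry ground with the ammonia bottle and the reducing agent.  [the marsh camp: the chlorine cylinder, the peroxide | the dry ground: the ammonia bottle, the ether can, the fuel sample, the oxidiser, the reducing agent]
8. Warden goes back to the marsh camp with the ether can.  [the marsh camp: the chlorine cylinder, the ether can, the peroxide | the dry ground: the ammonia bottle, the fuel sample, the oxidiser, the reducing agent]
9. Warden goes to the dry ground with the ether can and the peroxide.  [the marsh camp: the chlorine cylinder | the dry ground: the ammonia bottle, the ether can, the fuel sample, the oxidiser, the peroxide, the reducing agent]
10. Warden goes back to the marsh camp with the ether can.  [the marsh camp: the chlorine cylinder, the ether can | the dry ground: the ammonia bottle, the fuel sample, the oxidiser, the peroxide, the reducing agent]
11. Warden goes to the dry ground with the chlorine cylinder and the ether can.  [the marsh camp: — | the dry ground: the ammonia bottle, the chlorine cylinder, the ether can, the fuel sample, the oxidiser, the peroxide, the reducing agent]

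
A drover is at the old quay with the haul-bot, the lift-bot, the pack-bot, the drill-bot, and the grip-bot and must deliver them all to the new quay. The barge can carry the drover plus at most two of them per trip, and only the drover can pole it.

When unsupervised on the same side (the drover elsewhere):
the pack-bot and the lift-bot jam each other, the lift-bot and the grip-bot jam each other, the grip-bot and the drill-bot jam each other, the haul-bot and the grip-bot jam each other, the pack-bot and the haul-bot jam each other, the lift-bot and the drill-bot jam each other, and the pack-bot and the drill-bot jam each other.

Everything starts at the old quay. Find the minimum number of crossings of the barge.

impossible

Whatever the first load, the items left behind include a forbidden pair without the drover. No opening move is safe, so no plan exists.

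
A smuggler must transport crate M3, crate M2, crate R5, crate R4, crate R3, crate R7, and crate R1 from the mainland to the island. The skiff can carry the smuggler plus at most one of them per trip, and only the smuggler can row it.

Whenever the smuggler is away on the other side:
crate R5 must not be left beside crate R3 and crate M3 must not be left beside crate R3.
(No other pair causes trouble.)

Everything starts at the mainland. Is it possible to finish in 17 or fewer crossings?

Yes

Yes — this plan uses 15 crossings (≤ 17):
1. Smuggler goes to the island with crate R3.
2. Smuggler goes back to the mainland alone.
3. Smuggler goes to the island with crate M3.
4. Smuggler goes back to the mainland with crate R3.
5. Smuggler goes to the island with crate R5.
6. Smuggler goes back to the mainland alone.
7. Smuggler goes to the island with crate M2.
8. Smuggler goes back to the mainland alone.
9. Smuggler goes to the island with crate R4.
10. Smuggler goes back to the mainland alone.
11. Smuggler goes to the island with crate R7.
12. Smuggler goes back to the mainland alone.
13. Smuggler goes to the island with crate R1.
14. Smuggler goes back to the mainland alone.
15. Smuggler goes to the island with crate R3.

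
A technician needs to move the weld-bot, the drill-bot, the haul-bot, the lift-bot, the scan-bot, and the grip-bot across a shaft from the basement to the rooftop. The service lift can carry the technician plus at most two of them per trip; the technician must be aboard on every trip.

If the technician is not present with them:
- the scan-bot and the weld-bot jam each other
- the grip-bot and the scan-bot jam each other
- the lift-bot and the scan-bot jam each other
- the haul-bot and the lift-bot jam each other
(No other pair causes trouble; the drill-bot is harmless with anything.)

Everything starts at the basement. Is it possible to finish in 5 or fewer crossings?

No

Counting alone: the technician can take at most 2 across per trip to the rooftop, so moving all 6 needs at least 3 loaded trips out, with a return between consecutive ones — at least 5 crossings.
The safety rule pushes this higher. Following every safe sequence of crossings, the most of the 6 that can be at the rooftop as the service lift arrives there on crossing 5 is 5 — never all 6.
So the move cannot be finished within 5 crossings. (The shortest complete plan takes 7:)
1. Technician goes to the rooftop with the haul-bot and the scan-bot.  [the basement: the drill-bot, the grip-bot, the lift-bot, the weld-bot | the rooftop: the haul-bot, the scan-bot]
2. Technician goes back to the basement alone.  [the basement: the drill-bot, the grip-bot, the lift-bot, the weld-bot | the rooftop: the haul-bot, the scan-bot]
3. Technician goes to the rooftop with the drill-bot.  [the basement: the grip-bot, the lift-bot, the weld-bot | the rooftop: the drill-bot, the haul-bot, the scan-bot]
4. Technician goes back to the basement alone.  [the basement: the grip-bot, the lift-bot, the weld-bot | the rooftop: the drill-bot, the haul-bot, the scan-bot]
5. Technician goes to the rooftop with the grip-bot and the weld-bot.  [the basement: the lift-bot | the rooftop: the drill-bot, the grip-bot, the haul-bot, the scan-bot, the weld-bot]
6. Technician goes back to the basement with the scan-bot.  [the basement: the lift-bot, the scan-bot | the rooftop: the drill-bot, the grip-bot, the haul-bot, the weld-bot]
7. Technician goes to the rooftop with the lift-bot and the scan-bot.  [the basement: — | the rooftop: the drill-bot, the grip-bot, the haul-bot, the lift-bot, the scan-bot, the weld-bot]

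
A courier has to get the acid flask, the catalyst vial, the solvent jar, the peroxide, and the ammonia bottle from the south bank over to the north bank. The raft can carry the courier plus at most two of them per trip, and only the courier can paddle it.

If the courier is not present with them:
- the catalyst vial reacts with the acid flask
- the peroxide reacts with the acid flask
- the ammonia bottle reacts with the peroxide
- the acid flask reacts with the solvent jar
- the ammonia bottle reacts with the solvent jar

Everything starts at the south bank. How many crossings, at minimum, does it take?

Counting alone: the courier can take at most 2 across per trip to the north bank, so moving all 5 needs at least 3 loaded trips out, with a return between consecutive ones — at least 5 crossings.
The safety rule pushes this higher. Following every safe sequence of crossings, the most of the 5 that can be at the north bank as the raft arrives there on crossing 5 is 4 — never all 5.
So no plan with fewer than 7 crossings exists, and this one achieves 7:
1. Courier goes to the north bank with the acid flask and the ammonia bottle.  [the south bank: the catalyst vial, the peroxide, the solvent jar | the north bank: the acid flask, the ammonia bottle]
2. Courier goes back to the south bank alone.  [the south bank: the catalyst vial, the peroxide, the solvent jar | the north bank: the acid flask, the ammonia bottle]
3. Courier goes to the north bank with the catalyst vial.  [the south bank: the peroxide, the solvent jar | the north bank: the acid flask, the ammonia bottle, the catalyst vial]
4. Courier goes back to the south bank with the acid flask.  [the south bank: the acid flask, the peroxide, the solvent jar | the north bank: the ammonia bottle, the catalyst vial]
5. Courier goes to the north bank with the peroxide and the solvent jar.  [the south bank: the acid flask | the north bank: the ammonia bottle, the catalyst vial, the peroxide, the solvent jar]
6. Courier goes back to the south bank with the ammonia bottle.  [the south bank: the acid flask, the ammonia bottle | the north bank: the catalyst vial, the peroxide, the solvent jar]
7. Courier goes to the north bank with the acid flask and the ammonia bottle.  [the south bank: — | the north bank: the acid flask, the ammonia bottle, the catalyst vial, the peroxide, the solvent jar]

7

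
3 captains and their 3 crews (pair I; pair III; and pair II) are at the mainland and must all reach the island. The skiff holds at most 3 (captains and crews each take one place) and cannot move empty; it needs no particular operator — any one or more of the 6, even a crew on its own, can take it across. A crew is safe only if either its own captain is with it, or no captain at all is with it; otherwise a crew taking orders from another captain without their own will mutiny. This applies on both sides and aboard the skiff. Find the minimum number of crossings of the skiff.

5

Counting alone: each trip to the island takes at most 3 across and each return brings at least 1 back, so after t trips out (and t−1 returns) at most 3t − (t−1) of the 6 are across; that first reaches 6 at t = 3, so at least 5 crossings are needed.
The plan below uses exactly 5 crossings, so it is optimal:
1. captain I and crew I cross → the island.
2. captain I crosses ← the mainland.
3. captain I, captain II, and captain III cross → the island.
4. crew I crosses ← the mainland.
5. crew I, crew II, and crew III cross → the island.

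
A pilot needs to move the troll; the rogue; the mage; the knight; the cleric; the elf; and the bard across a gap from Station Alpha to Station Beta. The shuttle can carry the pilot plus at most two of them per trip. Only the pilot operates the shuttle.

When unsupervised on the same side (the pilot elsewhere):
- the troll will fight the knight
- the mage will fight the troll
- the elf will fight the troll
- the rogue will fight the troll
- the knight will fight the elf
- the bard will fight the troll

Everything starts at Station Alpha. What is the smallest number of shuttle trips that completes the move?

Counting alone: the pilot can take at most 2 across per trip to Station Beta, so moving all 7 needs at least 4 loaded trips out, with a return between consecutive ones — at least 7 crossings.
The safety rule pushes this higher. Following every safe sequence of crossings, the most of the 7 that can be at Station Beta as the shuttle arrives there on crossings 7, 9 is 5, 6 respectively — never all 7.
So no plan with fewer than 11 crossings exists, and this one achieves 11:
1. Pilot goes to Station Beta with the knight and the troll.
2. Pilot goes back to Station Alpha with the troll.
3. Pilot goes to Station Beta with the rogue and the troll.
4. Pilot goes back to Station Alpha with the troll.
5. Pilot goes to Station Beta with the mage and the troll.
6. Pilot goes back to Station Alpha with the troll.
7. Pilot goes to Station Beta with the cleric and the troll.
8. Pilot goes back to Station Alpha with the troll.
9. Pilot goes to Station Beta with the bard and the troll.
10. Pilot goes back to Station Alpha with the troll.
11. Pilot goes to Station Beta with the elf and the troll.

11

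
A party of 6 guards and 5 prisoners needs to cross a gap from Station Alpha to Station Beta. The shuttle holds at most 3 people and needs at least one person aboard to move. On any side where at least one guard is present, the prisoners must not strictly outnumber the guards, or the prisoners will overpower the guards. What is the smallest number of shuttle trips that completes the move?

9

Counting alone: each trip to Station Beta takes at most 3 across and each return brings at least 1 back, so after t trips out (and t−1 returns) at most 3t − (t−1) of the 11 are across; that first reaches 11 at t = 5, so at least 9 crossings are needed.
The plan below uses exactly 9 crossings, so it is optimal:
1. 3 prisoners → Station Beta.  (Station Alpha: 6G 2P; Station Beta: 0G 3P)
2. 1 prisoner ← Station Alpha.  (Station Alpha: 6G 3P; Station Beta: 0G 2P)
3. 3 guards → Station Beta.  (Station Alpha: 3G 3P; Station Beta: 3G 2P)
4. 1 guard ← Station Alpha.  (Station Alpha: 4G 3P; Station Beta: 2G 2P)
5. 2 guards and 1 prisoner → Station Beta.  (Station Alpha: 2G 2P; Station Beta: 4G 3P)
6. 1 guard ← Station Alpha.  (Station Alpha: 3G 2P; Station Beta: 3G 3P)
7. 2 guards and 1 prisoner → Station Beta.  (Station Alpha: 1G 1P; Station Beta: 5G 4P)
8. 1 guard ← Station Alpha.  (Station Alpha: 2G 1P; Station Beta: 4G 4P)
9. 2 guards and 1 prisoner → Station Beta.  (Station Alpha: 0G 0P; Station Beta: 6G 5P)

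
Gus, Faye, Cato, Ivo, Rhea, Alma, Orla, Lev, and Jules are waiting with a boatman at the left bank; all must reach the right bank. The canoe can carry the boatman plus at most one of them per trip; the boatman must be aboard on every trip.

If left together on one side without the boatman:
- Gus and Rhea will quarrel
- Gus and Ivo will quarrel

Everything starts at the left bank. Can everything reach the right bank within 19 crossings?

Yes

Yes — this plan uses 19 crossings (≤ 19):
1. Boatman goes to the right bank with Gus.  [the left bank: Alma, Cato, Faye, Ivo, Jules, Lev, Orla, Rhea | the right bank: Gus]
2. Boatman goes back to the left bank alone.  [the left bank: Alma, Cato, Faye, Ivo, Jules, Lev, Orla, Rhea | the right bank: Gus]
3. Boatman goes to the right bank with Faye.  [the left bank: Alma, Cato, Ivo, Jules, Lev, Orla, Rhea | the right bank: Faye, Gus]
4. Boatman goes back to the left bank alone.  [the left bank: Alma, Cato, Ivo, Jules, Lev, Orla, Rhea | the right bank: Faye, Gus]
5. Boatman goes to the right bank with Cato.  [the left bank: Alma, Ivo, Jules, Lev, Orla, Rhea | the right bank: Cato, Faye, Gus]
6. Boatman goes back to the left bank alone.  [the left bank: Alma, Ivo, Jules, Lev, Orla, Rhea | the right bank: Cato, Faye, Gus]
7. Boatman goes to the right bank with Ivo.  [the left bank: Alma, Jules, Lev, Orla, Rhea | the right bank: Cato, Faye, Gus, Ivo]
8. Boatman goes back to the left bank with Gus.  [the left bank: Alma, Gus, Jules, Lev, Orla, Rhea | the right bank: Cato, Faye, Ivo]
9. Boatman goes to the right bank with Rhea.  [the left bank: Alma, Gus, Jules, Lev, Orla | the right bank: Cato, Faye, Ivo, Rhea]
10. Boatman goes back to the left bank alone.  [the left bank: Alma, Gus, Jules, Lev, Orla | the right bank: Cato, Faye, Ivo, Rhea]
11. Boatman goes to the right bank with Alma.  [the left bank: Gus, Jules, Lev, Orla | the right bank: Alma, Cato, Faye, Ivo, Rhea]
12. Boatman goes back to the left bank alone.  [the left bank: Gus, Jules, Lev, Orla | the right bank: Alma, Cato, Faye, Ivo, Rhea]
13. Boatman goes to the right bank with Orla.  [the left bank: Gus, Jules, Lev | the right bank: Alma, Cato, Faye, Ivo, Orla, Rhea]
14. Boatman goes back to the left bank alone.  [the left bank: Gus, Jules, Lev | the right bank: Alma, Cato, Faye, Ivo, Orla, Rhea]
15. Boatman goes to the right bank with Lev.  [the left bank: Gus, Jules | the right bank: Alma, Cato, Faye, Ivo, Lev, Orla, Rhea]
16. Boatman goes back to the left bank alone.  [the left bank: Gus, Jules | the right bank: Alma, Cato, Faye, Ivo, Lev, Orla, Rhea]
17. Boatman goes to the right bank with Jules.  [the left bank: Gus | the right bank: Alma, Cato, Faye, Ivo, Jules, Lev, Orla, Rhea]
18. Boatman goes back to the left bank alone.  [the left bank: Gus | the right bank: Alma, Cato, Faye, Ivo, Jules, Lev, Orla, Rhea]
19. Boatman goes to the right bank with Gus.  [the left bank: — | the right bank: Alma, Cato, Faye, Gus, Ivo, Jules, Lev, Orla, Rhea]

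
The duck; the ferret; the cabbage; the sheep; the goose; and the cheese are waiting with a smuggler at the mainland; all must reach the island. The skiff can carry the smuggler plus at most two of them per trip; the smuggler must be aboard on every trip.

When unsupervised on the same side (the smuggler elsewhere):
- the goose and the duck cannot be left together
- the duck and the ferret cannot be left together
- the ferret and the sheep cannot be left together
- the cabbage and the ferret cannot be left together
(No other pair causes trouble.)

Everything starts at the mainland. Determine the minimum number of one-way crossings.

7

Counting alone: the smuggler can take at most 2 across per trip to the island, so moving all 6 needs at least 3 loaded trips out, with a return between consecutive ones — at least 5 crossings.
The safety rule pushes this higher. Following every safe sequence of crossings, the most of the 6 that can be at the island as the skiff arrives there on crossing 5 is 5 — never all 6.
So no plan with fewer than 7 crossings exists, and this one achieves 7:
1. Smuggler goes to the island with the duck and the ferret.  [the mainland: the cabbage, the cheese, the goose, the sheep | the island: the duck, the ferret]
2. Smuggler goes back to the mainland with the duck.  [the mainland: the cabbage, the cheese, the duck, the goose, the sheep | the island: the ferret]
3. Smuggler goes to the island with the cabbage and the duck.  [the mainland: the cheese, the goose, the sheep | the island: the cabbage, the duck, the ferret]
4. Smuggler goes back to the mainland with the ferret.  [the mainland: the cheese, the ferret, the goose, the sheep | the island: the cabbage, the duck]
5. Smuggler goes to the island with the cheese and the sheep.  [the mainland: the ferret, the goose | the island: the cabbage, the cheese, the duck, the sheep]
6. Smuggler goes back to the mainland alone.  [the mainland: the ferret, the goose | the island: the cabbage, the cheese, the duck, the sheep]
7. Smuggler goes to the island with the ferret and the goose.  [the mainland: — | the island: the cabbage, the cheese, the duck, the ferret, the goose, the sheep]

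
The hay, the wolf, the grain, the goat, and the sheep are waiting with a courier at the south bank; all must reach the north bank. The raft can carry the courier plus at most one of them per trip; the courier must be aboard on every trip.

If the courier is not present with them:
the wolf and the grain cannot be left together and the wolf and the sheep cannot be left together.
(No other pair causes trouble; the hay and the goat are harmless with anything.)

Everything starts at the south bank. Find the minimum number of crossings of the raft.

11

Counting alone: the courier can take at most 1 across per trip to the north bank, so moving all 5 needs at least 5 loaded trips out, with a return between consecutive ones — at least 9 crossings.
The safety rule pushes this higher. Following every safe sequence of crossings, the most of the 5 that can be at the north bank as the raft arrives there on crossing 9 is 4 — never all 5.
So no plan with fewer than 11 crossings exists, and this one achieves 11:
1. Courier goes to the north bank with the wolf.  [the south bank: the goat, the grain, the hay, the sheep | the north bank: the wolf]
2. Courier goes back to the south bank alone.  [the south bank: the goat, the grain, the hay, the sheep | the north bank: the wolf]
3. Courier goes to the north bank with the hay.  [the south bank: the goat, the grain, the sheep | the north bank: the hay, the wolf]
4. Courier goes back to the south bank alone.  [the south bank: the goat, the grain, the sheep | the north bank: the hay, the wolf]
5. Courier goes to the north bank with the grain.  [the south bank: the goat, the sheep | the north bank: the grain, the hay, the wolf]
6. Courier goes back to the south bank with the wolf.  [the south bank: the goat, the sheep, the wolf | the north bank: the grain, the hay]
7. Courier goes to the north bank with the sheep.  [the south bank: the goat, the wolf | the north bank: the grain, the hay, the sheep]
8. Courier goes back to the south bank alone.  [the south bank: the goat, the wolf | the north bank: the grain, the hay, the sheep]
9. Courier goes to the north bank with the goat.  [the south bank: the wolf | the north bank: the goat, the grain, the hay, the sheep]
10. Courier goes back to the south bank alone.  [the south bank: the wolf | the north bank: the goat, the grain, the hay, the sheep]
11. Courier goes to the north bank with the wolf.  [the south bank: — | the north bank: the goat, the grain, the hay, the sheep, the wolf]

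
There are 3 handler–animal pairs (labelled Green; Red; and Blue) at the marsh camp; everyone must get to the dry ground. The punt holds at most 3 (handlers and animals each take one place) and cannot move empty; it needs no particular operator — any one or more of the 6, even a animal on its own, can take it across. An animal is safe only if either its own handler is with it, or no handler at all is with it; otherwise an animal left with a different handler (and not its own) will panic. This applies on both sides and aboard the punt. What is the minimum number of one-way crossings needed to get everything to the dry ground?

5

Counting alone: each trip to the dry ground takes at most 3 across and each return brings at least 1 back, so after t trips out (and t−1 returns) at most 3t − (t−1) of the 6 are across; that first reaches 6 at t = 3, so at least 5 crossings are needed.
The plan below uses exactly 5 crossings, so it is optimal:
1. animal Green and handler Green cross → the dry ground.
2. handler Green crosses ← the marsh camp.
3. handler Blue, handler Green, and handler Red cross → the dry ground.
4. animal Green crosses ← the marsh camp.
5. animal Blue, animal Green, and animal Red cross → the dry ground.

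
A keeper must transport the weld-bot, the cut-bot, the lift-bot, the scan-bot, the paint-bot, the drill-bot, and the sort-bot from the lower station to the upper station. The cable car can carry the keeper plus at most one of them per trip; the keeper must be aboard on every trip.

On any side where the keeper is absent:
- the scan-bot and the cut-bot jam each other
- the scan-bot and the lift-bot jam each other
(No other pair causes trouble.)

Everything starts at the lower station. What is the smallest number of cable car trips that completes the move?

Counting alone: the keeper can take at most 1 across per trip to the upper station, so moving all 7 needs at least 7 loaded trips out, with a return between consecutive ones — at least 13 crossings.
The safety rule pushes this higher. Following every safe sequence of crossings, the most of the 7 that can be at the upper station as the cable car arrives there on crossing 13 is 6 — never all 7.
So no plan with fewer than 15 crossings exists, and this one achieves 15:
1. Keeper goes to the upper station with the scan-bot.
2. Keeper goes back to the lower station alone.
3. Keeper goes to the upper station with the weld-bot.
4. Keeper goes back to the lower station alone.
5. Keeper goes to the upper station with the cut-bot.
6. Keeper goes back to the lower station with the scan-bot.
7. Keeper goes to the upper station with the lift-bot.
8. Keeper goes back to the lower station alone.
9. Keeper goes to the upper station with the paint-bot.
10. Keeper goes back to the lower station alone.
11. Keeper goes to the upper station with the drill-bot.
12. Keeper goes back to the lower station alone.
13. Keeper goes to the upper station with the sort-bot.
14. Keeper goes back to the lower station alone.
15. Keeper goes to the upper station with the scan-bot.

15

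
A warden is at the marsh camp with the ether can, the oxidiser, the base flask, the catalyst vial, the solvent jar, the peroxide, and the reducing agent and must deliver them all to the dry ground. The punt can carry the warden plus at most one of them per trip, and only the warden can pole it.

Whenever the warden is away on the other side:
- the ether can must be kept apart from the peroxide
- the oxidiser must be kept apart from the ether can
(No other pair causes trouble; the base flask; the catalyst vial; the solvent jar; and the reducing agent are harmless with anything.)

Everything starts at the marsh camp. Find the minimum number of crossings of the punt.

Counting alone: the warden can take at most 1 across per trip to the dry ground, so moving all 7 needs at least 7 loaded trips out, with a return between consecutive ones — at least 13 crossings.
The safety rule pushes this higher. Following every safe sequence of crossings, the most of the 7 that can be at the dry ground as the punt arrives there on crossing 13 is 6 — never all 7.
So no plan with fewer than 15 crossings exists, and this one achieves 15:
1. Warden goes to the dry ground with the ether can.  [the marsh camp: the base flask, the catalyst vial, the oxidiser, the peroxide, the reducing agent, the solvent jar | the dry ground: the ether can]
2. Warden goes back to the marsh camp alone.  [the marsh camp: the base flask, the catalyst vial, the oxidiser, the peroxide, the reducing agent, the solvent jar | the dry ground: the ether can]
3. Warden goes to the dry ground with the oxidiser.  [the marsh camp: the base flask, the catalyst vial, the peroxide, the reducing agent, the solvent jar | the dry ground: the ether can, the oxidiser]
4. Warden goes back to the marsh camp with the ether can.  [the marsh camp: the base flask, the catalyst vial, the ether can, the peroxide, the reducing agent, the solvent jar | the dry ground: the oxidiser]
5. Warden goes to the dry ground with the peroxide.  [the marsh camp: the base flask, the catalyst vial, the ether can, the reducing agent, the solvent jar | the dry ground: the oxidiser, the peroxide]
6. Warden goes back to the marsh camp alone.  [the marsh camp: the base flask, the catalyst vial, the ether can, the reducing agent, the solvent jar | the dry ground: the oxidiser, the peroxide]
7. Warden goes to the dry ground with the base flask.  [the marsh camp: the catalyst vial, the ether can, the reducing agent, the solvent jar | the dry ground: the base flask, the oxidiser, the peroxide]
8. Warden goes back to the marsh camp alone.  [the marsh camp: the catalyst vial, the ether can, the reducing agent, the solvent jar | the dry ground: the base flask, the oxidiser, the peroxide]
9. Warden goes to the dry ground with the catalyst vial.  [the marsh camp: the ether can, the reducing agent, the solvent jar | the dry ground: the base flask, the catalyst vial, the oxidiser, the peroxide]
10. Warden goes back to the marsh camp alone.  [the marsh camp: the ether can, the reducing agent, the solvent jar | the dry ground: the base flask, the catalyst vial, the oxidiser, the peroxide]
11. Warden goes to the dry ground with the solvent jar.  [the marsh camp: the ether can, the reducing agent | the dry ground: the base flask, the catalyst vial, the oxidiser, the peroxide, the solvent jar]
12. Warden goes back to the marsh camp alone.  [the marsh camp: the ether can, the reducing agent | the dry ground: the base flask, the catalyst vial, the oxidiser, the peroxide, the solvent jar]
13. Warden goes to the dry ground with the reducing agent.  [the marsh camp: the ether can | the dry ground: the base flask, the catalyst vial, the oxidiser, the peroxide, the reducing agent, the solvent jar]
14. Warden goes back to the marsh camp alone.  [the marsh camp: the ether can | the dry ground: the base flask, the catalyst vial, the oxidiser, the peroxide, the reducing agent, the solvent jar]
15. Warden goes to the dry ground with the ether can.  [the marsh camp: — | the dry ground: the base flask, the catalyst vial, the ether can, the oxidiser, the peroxide, the reducing agent, the solvent jar]

15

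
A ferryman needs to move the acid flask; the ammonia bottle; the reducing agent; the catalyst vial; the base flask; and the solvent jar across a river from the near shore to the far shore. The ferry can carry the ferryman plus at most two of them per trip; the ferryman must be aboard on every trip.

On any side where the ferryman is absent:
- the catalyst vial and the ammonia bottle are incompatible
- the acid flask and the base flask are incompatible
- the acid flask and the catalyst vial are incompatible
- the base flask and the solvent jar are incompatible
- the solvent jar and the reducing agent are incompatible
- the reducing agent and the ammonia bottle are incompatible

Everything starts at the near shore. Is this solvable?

Whatever the first load, the items left behind include a forbidden pair without the ferryman. No opening move is safe, so no plan exists.

No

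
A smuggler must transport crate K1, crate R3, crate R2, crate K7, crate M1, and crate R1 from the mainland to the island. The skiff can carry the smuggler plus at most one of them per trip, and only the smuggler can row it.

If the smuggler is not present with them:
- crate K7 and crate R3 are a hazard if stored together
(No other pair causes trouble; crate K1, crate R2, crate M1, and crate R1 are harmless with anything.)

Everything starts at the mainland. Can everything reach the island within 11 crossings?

Yes

Yes — this plan uses 11 crossings (≤ 11):
1. Smuggler goes to the island with crate R3.
2. Smuggler goes back to the mainland alone.
3. Smuggler goes to the island with crate K1.
4. Smuggler goes back to the mainland alone.
5. Smuggler goes to the island with crate R2.
6. Smuggler goes back to the mainland alone.
7. Smuggler goes to the island with crate M1.
8. Smuggler goes back to the mainland alone.
9. Smuggler goes to the island with crate R1.
10. Smuggler goes back to the mainland alone.
11. Smuggler goes to the island with crate K7.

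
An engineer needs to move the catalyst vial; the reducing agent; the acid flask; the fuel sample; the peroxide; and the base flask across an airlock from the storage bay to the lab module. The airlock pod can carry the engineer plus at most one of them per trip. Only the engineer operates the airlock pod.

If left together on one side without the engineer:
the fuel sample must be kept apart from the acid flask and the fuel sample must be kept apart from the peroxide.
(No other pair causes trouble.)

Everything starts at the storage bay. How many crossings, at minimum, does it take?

Counting alone: the engineer can take at most 1 across per trip to the lab module, so moving all 6 needs at least 6 loaded trips out, with a return between consecutive ones — at least 11 crossings.
The safety rule pushes this higher. Following every safe sequence of crossings, the most of the 6 that can be at the lab module as the airlock pod arrives there on crossing 11 is 5 — never all 6.
So no plan with fewer than 13 crossings exists, and this one achieves 13:
1. Engineer goes to the lab module with the fuel sample.  [the storage bay: the acid flask, the base flask, the catalyst vial, the peroxide, the reducing agent | the lab module: the fuel sample]
2. Engineer goes back to the storage bay alone.  [the storage bay: the acid flask, the base flask, the catalyst vial, the peroxide, the reducing agent | the lab module: the fuel sample]
3. Engineer goes to the lab module with the catalyst vial.  [the storage bay: the acid flask, the base flask, the peroxide, the reducing agent | the lab module: the catalyst vial, the fuel sample]
4. Engineer goes back to the storage bay alone.  [the storage bay: the acid flask, the base flask, the peroxide, the reducing agent | the lab module: the catalyst vial, the fuel sample]
5. Engineer goes to the lab module with the reducing agent.  [the storage bay: the acid flask, the base flask, the peroxide | the lab module: the catalyst vial, the fuel sample, the reducing agent]
6. Engineer goes back to the storage bay alone.  [the storage bay: the acid flask, the base flask, the peroxide | the lab module: the catalyst vial, the fuel sample, the reducing agent]
7. Engineer goes to the lab module with the acid flask.  [the storage bay: the base flask, the peroxide | the lab module: the acid flask, the catalyst vial, the fuel sample, the reducing agent]
8. Engineer goes back to the storage bay with the fuel sample.  [the storage bay: the base flask, the fuel sample, the peroxide | the lab module: the acid flask, the catalyst vial, the reducing agent]
9. Engineer goes to the lab module with the peroxide.  [the storage bay: the base flask, the fuel sample | the lab module: the acid flask, the catalyst vial, the peroxide, the reducing agent]
10. Engineer goes back to the storage bay alone.  [the storage bay: the base flask, the fuel sample | the lab module: the acid flask, the catalyst vial, the peroxide, the reducing agent]
11. Engineer goes to the lab module with the base flask.  [the storage bay: the fuel sample | the lab module: the acid flask, the base flask, the catalyst vial, the peroxide, the reducing agent]
12. Engineer goes back to the storage bay alone.  [the storage bay: the fuel sample | the lab module: the acid flask, the base flask, the catalyst vial, the peroxide, the reducing agent]
13. Engineer goes to the lab module with the fuel sample.  [the storage bay: — | the lab module: the acid flask, the base flask, the catalyst vial, the fuel sample, the peroxide, the reducing agent]

13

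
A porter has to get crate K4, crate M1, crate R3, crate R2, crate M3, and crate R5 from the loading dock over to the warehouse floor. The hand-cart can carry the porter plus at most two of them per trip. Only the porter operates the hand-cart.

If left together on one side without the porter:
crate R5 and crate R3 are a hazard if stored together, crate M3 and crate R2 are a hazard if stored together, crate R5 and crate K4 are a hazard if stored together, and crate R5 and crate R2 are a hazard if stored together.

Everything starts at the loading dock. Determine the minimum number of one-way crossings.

Counting alone: the porter can take at most 2 across per trip to the warehouse floor, so moving all 6 needs at least 3 loaded trips out, with a return between consecutive ones — at least 5 crossings.
The safety rule pushes this higher. Following every safe sequence of crossings, the most of the 6 that can be at the warehouse floor as the hand-cart arrives there on crossing 5 is 5 — never all 6.
So no plan with fewer than 7 crossings exists, and this one achieves 7:
1. Porter goes to the warehouse floor with crate R2 and crate R5.  [the loading dock: crate K4, crate M1, crate M3, crate R3 | the warehouse floor: crate R2, crate R5]
2. Porter goes back to the loading dock with crate R2.  [the loading dock: crate K4, crate M1, crate M3, crate R2, crate R3 | the warehouse floor: crate R5]
3. Porter goes to the warehouse floor with crate K4 and crate R2.  [the loading dock: crate M1, crate M3, crate R3 | the warehouse floor: crate K4, crate R2, crate R5]
4. Porter goes back to the loading dock with crate R5.  [the loading dock: crate M1, crate M3, crate R3, crate R5 | the warehouse floor: crate K4, crate R2]
5. Porter goes to the warehouse floor with crate M1 and crate R3.  [the loading dock: crate M3, crate R5 | the warehouse floor: crate K4, crate M1, crate R2, crate R3]
6. Porter goes back to the loading dock alone.  [the loading dock: crate M3, crate R5 | the warehouse floor: crate K4, crate M1, crate R2, crate R3]
7. Porter goes to the warehouse floor with crate M3 and crate R5.  [the loading dock: — | the warehouse floor: crate K4, crate M1, crate M3, crate R2, crate R3, crate R5]

7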